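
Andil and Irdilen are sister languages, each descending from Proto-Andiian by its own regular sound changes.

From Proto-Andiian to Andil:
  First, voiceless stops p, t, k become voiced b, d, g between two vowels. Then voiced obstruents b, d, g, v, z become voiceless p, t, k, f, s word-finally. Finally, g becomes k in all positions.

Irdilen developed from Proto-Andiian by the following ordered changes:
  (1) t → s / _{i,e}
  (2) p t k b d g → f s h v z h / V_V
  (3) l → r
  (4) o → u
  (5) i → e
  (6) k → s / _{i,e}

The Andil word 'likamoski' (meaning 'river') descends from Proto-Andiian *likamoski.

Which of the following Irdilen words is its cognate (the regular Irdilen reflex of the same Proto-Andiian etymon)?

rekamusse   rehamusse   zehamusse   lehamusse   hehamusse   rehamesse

Irdilen: start from *likamoski.
  rule 1: no change — likamoski
  rule 2 (intervocalic lenition): likamoski → lihamoski
  rule 3 (unconditioned shift): lihamoski → rihamoski
  rule 4 (vowel merger): rihamoski → rihamuski
  rule 5 (vowel merger): rihamuski → rehamuske
  rule 6 (palatalisation): rehamuske → rehamusse
  ⇒ Irdilen rehamusse
Among the options, 'rehamusse' alone shows every Irdilen change applied in order.

rehamusse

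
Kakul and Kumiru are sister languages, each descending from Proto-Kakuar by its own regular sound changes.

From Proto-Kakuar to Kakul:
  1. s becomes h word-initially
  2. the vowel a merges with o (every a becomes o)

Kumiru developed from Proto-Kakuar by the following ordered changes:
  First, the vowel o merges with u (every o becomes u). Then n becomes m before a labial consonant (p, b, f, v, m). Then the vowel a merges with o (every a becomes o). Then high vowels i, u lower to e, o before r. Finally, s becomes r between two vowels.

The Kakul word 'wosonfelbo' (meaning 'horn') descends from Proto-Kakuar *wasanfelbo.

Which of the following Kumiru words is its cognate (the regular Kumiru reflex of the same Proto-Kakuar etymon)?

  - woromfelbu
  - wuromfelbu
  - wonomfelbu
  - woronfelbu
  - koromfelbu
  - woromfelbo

Kumiru: start from *wasanfelbo.
  rule 1 (vowel merger): wasanfelbo → wasanfelbu
  rule 2 (nasal place assimilation): wasanfelbu → wasamfelbu
  rule 3 (vowel merger): wasamfelbu → wosomfelbu
  rule 4: no change — wosomfelbu
  rule 5 (rhotacism): wosomfelbu → woromfelbu
  ⇒ Kumiru woromfelbu

woromfelbu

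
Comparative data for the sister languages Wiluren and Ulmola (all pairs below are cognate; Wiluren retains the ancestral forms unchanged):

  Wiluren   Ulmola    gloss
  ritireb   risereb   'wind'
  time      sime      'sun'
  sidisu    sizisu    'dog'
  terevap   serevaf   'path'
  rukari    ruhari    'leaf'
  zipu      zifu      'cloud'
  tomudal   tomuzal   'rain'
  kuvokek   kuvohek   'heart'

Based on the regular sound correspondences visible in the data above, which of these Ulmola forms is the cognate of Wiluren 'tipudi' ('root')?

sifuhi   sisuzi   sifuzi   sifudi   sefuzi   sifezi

time ~ sime — Wiluren t corresponds to Ulmola s word-initially before a front vowel.
zipu ~ zifu — Wiluren p corresponds to Ulmola f between vowels (before a back vowel).
sidisu ~ sizisu — Wiluren d corresponds to Ulmola z between vowels (before a front vowel).
Applying these to Wiluren 'tipudi':
  tipudi → sipudi   (t→s word-initially before a front vowel)
  sipudi → sifudi   (p→f between vowels (before a back vowel))
  sifudi → sifuzi   (d→z between vowels (before a front vowel))
So the Ulmola cognate is 'sifuzi'.

sifuzi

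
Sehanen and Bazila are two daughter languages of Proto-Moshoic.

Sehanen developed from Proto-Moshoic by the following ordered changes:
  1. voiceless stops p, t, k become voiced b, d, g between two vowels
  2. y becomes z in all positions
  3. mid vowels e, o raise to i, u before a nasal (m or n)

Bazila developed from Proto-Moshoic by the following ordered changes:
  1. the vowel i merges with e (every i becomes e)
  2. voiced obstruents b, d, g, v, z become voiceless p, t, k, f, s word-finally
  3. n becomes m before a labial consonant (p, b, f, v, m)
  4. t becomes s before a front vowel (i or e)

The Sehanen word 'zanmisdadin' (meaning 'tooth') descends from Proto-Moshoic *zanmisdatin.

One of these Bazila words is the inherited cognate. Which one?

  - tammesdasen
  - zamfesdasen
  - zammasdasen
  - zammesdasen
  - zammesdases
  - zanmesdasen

Bazila: start from *zanmisdatin.
  rule 1 (vowel merger): zanmisdatin → zanmesdaten
  rule 2: no change — zanmesdaten
  rule 3 (nasal place assimilation): zanmesdaten → zammesdaten
  rule 4 (palatalisation): zammesdaten → zammesdasen
  ⇒ Bazila zammesdasen
Only 'zammesdasen' matches the regular Bazila development of *zanmisdatin.

zammesdasen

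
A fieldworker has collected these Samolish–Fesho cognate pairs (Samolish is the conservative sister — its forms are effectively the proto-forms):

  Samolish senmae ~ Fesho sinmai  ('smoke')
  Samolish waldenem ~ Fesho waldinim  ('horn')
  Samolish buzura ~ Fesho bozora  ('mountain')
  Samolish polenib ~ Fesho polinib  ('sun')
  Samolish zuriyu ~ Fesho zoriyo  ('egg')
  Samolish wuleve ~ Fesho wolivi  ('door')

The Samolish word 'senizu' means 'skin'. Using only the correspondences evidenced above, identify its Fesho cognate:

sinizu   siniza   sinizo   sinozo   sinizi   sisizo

sinizo

senmae ~ sinmai, waldenem ~ waldinim — Samolish e corresponds to Fesho i after a consonant, before a nasal.
zuriyu ~ zoriyo — Samolish u corresponds to Fesho o word-finally.
Applying these to Samolish 'senizu':
  senizu → sinizu   (e→i after a consonant, before a nasal)
  sinizu → sinizo   (u→o word-finally)
So the Fesho cognate is 'sinizo'.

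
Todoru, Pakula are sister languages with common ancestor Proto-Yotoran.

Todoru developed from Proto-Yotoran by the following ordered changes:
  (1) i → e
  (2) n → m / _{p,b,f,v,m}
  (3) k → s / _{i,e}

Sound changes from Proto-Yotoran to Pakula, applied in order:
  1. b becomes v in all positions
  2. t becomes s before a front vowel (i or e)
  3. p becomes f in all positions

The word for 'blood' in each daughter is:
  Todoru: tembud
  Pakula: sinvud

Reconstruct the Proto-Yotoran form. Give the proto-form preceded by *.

*tinbud

Position 4: Todoru has b, Pakula has v. Todoru preserves b here (none of its changes turn any other segment into b), so the proto-segment is *b.
Position 3: Todoru has m, Pakula has n. Pakula preserves n here (none of its changes turn any other segment into n), so the proto-segment is *n.
Continuing position by position gives *tinbud; check it forward:
Todoru: *tinbud > tenbud > tembud  (by vowel merger, nasal place assimilation)
Pakula: *tinbud
  tinbud → tinvud   [unconditioned shift]
  tinvud → sinvud   [palatalisation]
  sinvud (rule 3 does not apply)
  giving Pakula sinvud.
No other proto-form is consistent with every reflex, so the reconstruction is *tinbud.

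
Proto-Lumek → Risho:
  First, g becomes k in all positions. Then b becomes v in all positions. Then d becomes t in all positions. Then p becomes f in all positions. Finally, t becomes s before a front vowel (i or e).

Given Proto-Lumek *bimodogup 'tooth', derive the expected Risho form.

vimotokuf

Risho: start from *bimodogup.
  rule 1 (unconditioned shift): bimodogup → bimodokup
  rule 2 (unconditioned shift): bimodokup → vimodokup
  rule 3 (unconditioned shift): vimodokup → vimotokup
  rule 4 (unconditioned shift): vimotokup → vimotokuf
  rule 5: no change — vimotokuf
  ⇒ Risho vimotokuf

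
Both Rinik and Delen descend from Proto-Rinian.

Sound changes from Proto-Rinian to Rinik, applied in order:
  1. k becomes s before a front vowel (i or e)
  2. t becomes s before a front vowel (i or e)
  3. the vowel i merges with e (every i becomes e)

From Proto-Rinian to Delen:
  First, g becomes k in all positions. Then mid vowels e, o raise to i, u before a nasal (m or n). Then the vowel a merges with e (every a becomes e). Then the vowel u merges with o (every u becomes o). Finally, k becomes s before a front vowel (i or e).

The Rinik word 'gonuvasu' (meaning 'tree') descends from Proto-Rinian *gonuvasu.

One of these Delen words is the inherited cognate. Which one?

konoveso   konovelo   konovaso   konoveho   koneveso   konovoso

Delen: start from *gonuvasu.
  rule 1 (unconditioned shift): gonuvasu → konuvasu
  rule 2 (pre-nasal raising): konuvasu → kunuvasu
  rule 3 (vowel merger): kunuvasu → kunuvesu
  rule 4 (vowel merger): kunuvesu → konoveso
  rule 5: no change — konoveso
  ⇒ Delen konoveso

konoveso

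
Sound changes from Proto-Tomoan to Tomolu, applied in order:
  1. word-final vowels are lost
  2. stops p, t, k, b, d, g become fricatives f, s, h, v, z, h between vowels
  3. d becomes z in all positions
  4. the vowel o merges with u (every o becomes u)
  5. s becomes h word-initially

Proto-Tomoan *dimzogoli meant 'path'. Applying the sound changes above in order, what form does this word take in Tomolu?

zimzuhul

Tomolu: *dimzogoli > dimzogol > dimzohol > zimzohol > zimzuhul  (by apocope, intervocalic lenition, unconditioned shift, vowel merger)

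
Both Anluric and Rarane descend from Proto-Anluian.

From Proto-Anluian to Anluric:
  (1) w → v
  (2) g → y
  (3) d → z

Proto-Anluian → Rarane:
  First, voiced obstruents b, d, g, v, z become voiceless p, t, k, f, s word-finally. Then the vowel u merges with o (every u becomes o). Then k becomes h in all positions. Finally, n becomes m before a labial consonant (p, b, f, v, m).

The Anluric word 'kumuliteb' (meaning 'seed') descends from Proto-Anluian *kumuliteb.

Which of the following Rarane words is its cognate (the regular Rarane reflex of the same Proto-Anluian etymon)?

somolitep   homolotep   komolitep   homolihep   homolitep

homolitep

Rarane: *kumuliteb > kumulitep > komolitep > homolitep  (by final devoicing, vowel merger, unconditioned shift)
Only 'homolitep' matches the regular Rarane development of *kumuliteb.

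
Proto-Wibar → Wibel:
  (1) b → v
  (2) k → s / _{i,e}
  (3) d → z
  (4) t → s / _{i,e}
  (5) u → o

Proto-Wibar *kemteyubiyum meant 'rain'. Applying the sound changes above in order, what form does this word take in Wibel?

semseyoviyom

Wibel: start from *kemteyubiyum.
  rule 1 (unconditioned shift): kemteyubiyum → kemteyuviyum
  rule 2 (palatalisation): kemteyuviyum → semteyuviyum
  rule 3: no change — semteyuviyum
  rule 4 (palatalisation): semteyuviyum → semseyuviyum
  rule 5 (vowel merger): semseyuviyum → semseyoviyom
  ⇒ Wibel semseyoviyom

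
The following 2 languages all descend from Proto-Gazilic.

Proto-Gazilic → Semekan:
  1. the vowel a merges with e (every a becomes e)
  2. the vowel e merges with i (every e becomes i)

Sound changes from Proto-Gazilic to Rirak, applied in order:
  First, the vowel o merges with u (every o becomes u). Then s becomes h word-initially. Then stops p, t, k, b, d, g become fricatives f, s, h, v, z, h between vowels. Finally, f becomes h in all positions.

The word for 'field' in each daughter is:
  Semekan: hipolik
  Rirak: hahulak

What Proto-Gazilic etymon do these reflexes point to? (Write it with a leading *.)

*hapolak

Position 2: Semekan has i, Rirak has a. Rirak preserves a here (none of its changes turn any other segment into a), so the proto-segment is *a.
Position 6: Semekan has i, Rirak has a. Rirak preserves a here (none of its changes turn any other segment into a), so the proto-segment is *a.
Verify the candidate proto-form against each daughter:
Semekan: *hapolak > hepolek > hipolik  (by vowel merger, vowel merger)
Rirak: start from *hapolak.
  rule 1 (vowel merger): hapolak → hapulak
  rule 2: no change — hapulak
  rule 3 (intervocalic lenition): hapulak → hafulak
  rule 4 (unconditioned shift): hafulak → hahulak
  ⇒ Rirak hahulak
Only *hapolak yields all of Semekan hipolik, Rirak hahulak.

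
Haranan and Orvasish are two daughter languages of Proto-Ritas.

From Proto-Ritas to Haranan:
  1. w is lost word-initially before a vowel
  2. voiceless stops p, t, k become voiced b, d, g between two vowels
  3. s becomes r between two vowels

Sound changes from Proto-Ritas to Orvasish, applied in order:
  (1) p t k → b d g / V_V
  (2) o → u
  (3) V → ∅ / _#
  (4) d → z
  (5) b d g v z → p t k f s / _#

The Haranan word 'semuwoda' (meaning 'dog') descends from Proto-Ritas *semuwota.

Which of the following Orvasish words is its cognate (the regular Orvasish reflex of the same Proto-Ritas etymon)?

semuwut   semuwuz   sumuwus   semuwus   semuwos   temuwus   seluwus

semuwus

Orvasish: *semuwota
  semuwota → semuwoda   [intervocalic voicing]
  semuwoda → semuwuda   [vowel merger]
  semuwuda → semuwud   [apocope]
  semuwud → semuwuz   [unconditioned shift]
  semuwuz → semuwus   [final devoicing]
  giving Orvasish semuwus.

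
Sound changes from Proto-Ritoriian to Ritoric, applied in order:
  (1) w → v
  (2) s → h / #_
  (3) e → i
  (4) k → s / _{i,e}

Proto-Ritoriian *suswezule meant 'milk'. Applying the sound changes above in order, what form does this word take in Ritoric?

husvizuli

Ritoric: *suswezule
  suswezule → susvezule   [unconditioned shift]
  susvezule → husvezule   [debuccalisation]
  husvezule → husvizuli   [vowel merger]
  husvizuli (rule 4 does not apply)
  giving Ritoric husvizuli.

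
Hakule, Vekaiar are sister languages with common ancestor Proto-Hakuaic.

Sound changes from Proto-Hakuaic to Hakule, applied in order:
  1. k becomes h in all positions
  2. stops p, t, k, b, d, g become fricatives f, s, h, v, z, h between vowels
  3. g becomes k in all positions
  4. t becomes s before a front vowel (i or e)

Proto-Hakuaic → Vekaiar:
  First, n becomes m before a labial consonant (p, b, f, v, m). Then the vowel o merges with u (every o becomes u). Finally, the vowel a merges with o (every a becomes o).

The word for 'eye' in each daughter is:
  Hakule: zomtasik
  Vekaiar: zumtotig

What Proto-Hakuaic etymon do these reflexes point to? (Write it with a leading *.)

*zomtatig

Position 5: Hakule has a, Vekaiar has o. Hakule preserves a here (none of its changes turn any other segment into a), so the proto-segment is *a.
Position 8: Hakule has k, Vekaiar has g. Vekaiar preserves g here (none of its changes turn any other segment into g), so the proto-segment is *g.
Position 2: Hakule has o, Vekaiar has u. Hakule preserves o here (none of its changes turn any other segment into o), so the proto-segment is *o.
Continuing position by position gives *zomtatig; check it forward:
Hakule: *zomtatig
  zomtatig (rule 1 does not apply)
  zomtatig → zomtasig   [intervocalic lenition]
  zomtasig → zomtasik   [unconditioned shift]
  zomtasik (rule 4 does not apply)
  giving Hakule zomtasik.
Vekaiar: *zomtatig
  zomtatig (rule 1 does not apply)
  zomtatig → zumtatig   [vowel merger]
  zumtatig → zumtotig   [vowel merger]
  giving Vekaiar zumtotig.
*zomtatig is the unique common source.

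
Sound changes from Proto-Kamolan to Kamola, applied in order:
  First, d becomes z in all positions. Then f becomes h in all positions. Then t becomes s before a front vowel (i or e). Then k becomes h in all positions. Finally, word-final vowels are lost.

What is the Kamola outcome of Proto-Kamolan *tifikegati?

Kamola: *tifikegati > tihikegati > sihikegasi > sihihegasi > sihihegas  (by unconditioned shift, palatalisation, unconditioned shift, apocope)

sihihegas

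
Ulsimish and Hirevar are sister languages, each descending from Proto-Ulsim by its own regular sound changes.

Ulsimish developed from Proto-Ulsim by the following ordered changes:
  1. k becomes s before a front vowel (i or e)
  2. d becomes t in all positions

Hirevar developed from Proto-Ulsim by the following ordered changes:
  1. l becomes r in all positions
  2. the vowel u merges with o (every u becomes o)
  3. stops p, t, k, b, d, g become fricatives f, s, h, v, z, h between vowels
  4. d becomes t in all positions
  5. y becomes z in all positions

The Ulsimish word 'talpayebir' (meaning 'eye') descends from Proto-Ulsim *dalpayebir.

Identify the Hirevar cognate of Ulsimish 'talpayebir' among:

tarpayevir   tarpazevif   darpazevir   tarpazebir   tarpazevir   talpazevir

tarpazevir

Hirevar: *dalpayebir > darpayebir > darpayevir > tarpayevir > tarpazevir  (by unconditioned shift, intervocalic lenition, unconditioned shift, unconditioned shift)
The other candidates each miss or misapply at least one Hirevar change.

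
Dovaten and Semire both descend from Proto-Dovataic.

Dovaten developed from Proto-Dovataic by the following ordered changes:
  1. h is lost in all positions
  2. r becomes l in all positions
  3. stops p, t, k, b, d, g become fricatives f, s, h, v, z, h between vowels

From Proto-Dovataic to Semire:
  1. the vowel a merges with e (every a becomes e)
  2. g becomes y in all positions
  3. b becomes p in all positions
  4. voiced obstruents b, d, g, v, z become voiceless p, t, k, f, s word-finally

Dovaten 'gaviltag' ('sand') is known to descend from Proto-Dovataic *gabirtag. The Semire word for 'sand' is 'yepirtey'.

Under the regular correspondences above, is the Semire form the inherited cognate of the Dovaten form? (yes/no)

yes

Derive the expected Semire reflex of *gabirtag:
Semire: start from *gabirtag.
  rule 1 (vowel merger): gabirtag → gebirteg
  rule 2 (unconditioned shift): gebirteg → yebirtey
  rule 3 (unconditioned shift): yebirtey → yepirtey
  rule 4: no change — yepirtey
  ⇒ Semire yepirtey
Semire 'yepirtey' matches the regular reflex exactly, so the pair is cognate.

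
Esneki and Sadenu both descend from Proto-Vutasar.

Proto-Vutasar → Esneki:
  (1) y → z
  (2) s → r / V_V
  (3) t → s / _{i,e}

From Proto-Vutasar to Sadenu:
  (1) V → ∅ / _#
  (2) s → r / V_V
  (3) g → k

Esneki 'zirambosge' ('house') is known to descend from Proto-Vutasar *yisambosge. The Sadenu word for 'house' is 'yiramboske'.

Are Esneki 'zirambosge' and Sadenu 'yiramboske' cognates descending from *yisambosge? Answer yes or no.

Derive the expected Sadenu reflex of *yisambosge:
Sadenu: *yisambosge > yisambosg > yirambosg > yirambosk  (by apocope, rhotacism, unconditioned shift)
The regular Sadenu reflex would be 'yirambosk', but the attested form is 'yiramboske'. The correspondence is irregular, so they are not cognates (the Sadenu form has a different source).

no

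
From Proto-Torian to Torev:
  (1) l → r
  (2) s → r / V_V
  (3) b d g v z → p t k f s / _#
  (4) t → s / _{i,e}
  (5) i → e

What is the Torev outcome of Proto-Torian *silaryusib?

Torev: *silaryusib > siraryusib > siraryurib > siraryurip > seraryurep  (by unconditioned shift, rhotacism, final devoicing, vowel merger)

seraryurep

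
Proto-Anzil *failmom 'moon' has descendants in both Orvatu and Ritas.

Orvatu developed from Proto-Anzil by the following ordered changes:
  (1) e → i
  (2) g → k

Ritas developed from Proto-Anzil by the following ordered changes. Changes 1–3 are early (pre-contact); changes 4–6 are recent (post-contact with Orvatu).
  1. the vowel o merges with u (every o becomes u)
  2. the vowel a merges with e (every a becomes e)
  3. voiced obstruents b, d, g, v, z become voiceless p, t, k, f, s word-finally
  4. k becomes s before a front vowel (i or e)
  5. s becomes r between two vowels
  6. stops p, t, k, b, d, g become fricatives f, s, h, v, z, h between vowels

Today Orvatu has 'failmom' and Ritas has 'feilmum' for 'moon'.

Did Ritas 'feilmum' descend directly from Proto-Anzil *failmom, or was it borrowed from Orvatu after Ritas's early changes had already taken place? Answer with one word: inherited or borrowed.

If inherited, *failmom would pass through all of Ritas's changes:
Ritas: *failmom > failmum > feilmum  (by vowel merger, vowel merger)
If borrowed from Orvatu 'failmom' after the early changes, it would undergo only the recent ones:
  rule 4 (palatalisation): no change (failmom)
  rule 5 (rhotacism): no change (failmom)
  rule 6 (intervocalic lenition): no change (failmom)
  ⇒ as a loan: failmom
Ritas 'feilmum' matches the inherited outcome exactly, so it is an inherited cognate, not a loan.

inherited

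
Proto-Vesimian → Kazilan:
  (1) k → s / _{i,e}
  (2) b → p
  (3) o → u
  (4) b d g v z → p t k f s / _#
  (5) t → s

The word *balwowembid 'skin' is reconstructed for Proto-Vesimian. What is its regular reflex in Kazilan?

palwuwempis

Kazilan: *balwowembid
  balwowembid (rule 1 does not apply)
  balwowembid → palwowempid   [unconditioned shift]
  palwowempid → palwuwempid   [vowel merger]
  palwuwempid → palwuwempit   [final devoicing]
  palwuwempit → palwuwempis   [unconditioned shift]
  giving Kazilan palwuwempis.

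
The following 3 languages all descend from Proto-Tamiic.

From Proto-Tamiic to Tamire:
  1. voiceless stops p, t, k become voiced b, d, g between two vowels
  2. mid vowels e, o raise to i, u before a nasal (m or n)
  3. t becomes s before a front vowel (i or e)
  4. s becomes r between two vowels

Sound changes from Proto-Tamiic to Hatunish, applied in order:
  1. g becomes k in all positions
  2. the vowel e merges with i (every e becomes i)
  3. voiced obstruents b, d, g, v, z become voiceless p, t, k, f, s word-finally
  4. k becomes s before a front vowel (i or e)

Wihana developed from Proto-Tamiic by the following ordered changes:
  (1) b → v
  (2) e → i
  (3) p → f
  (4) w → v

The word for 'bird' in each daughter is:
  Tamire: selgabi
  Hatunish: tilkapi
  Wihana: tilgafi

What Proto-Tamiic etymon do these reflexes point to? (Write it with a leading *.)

Position 1: Tamire has s, Hatunish has t, Wihana has t. Wihana preserves t here (none of its changes turn any other segment into t), so the proto-segment is *t.
Position 2: Tamire has e, Hatunish has i, Wihana has i. Tamire preserves e here (none of its changes turn any other segment into e), so the proto-segment is *e.
Continuing position by position gives *telgapi; check it forward:
Tamire: *telgapi > telgabi > selgabi  (by intervocalic voicing, palatalisation)
Hatunish: start from *telgapi.
  rule 1 (unconditioned shift): telgapi → telkapi
  rule 2 (vowel merger): telkapi → tilkapi
  rule 3: no change — tilkapi
  rule 4: no change — tilkapi
  ⇒ Hatunish tilkapi
Wihana: *telgapi
  telgapi (rule 1 does not apply)
  telgapi → tilgapi   [vowel merger]
  tilgapi → tilgafi   [unconditioned shift]
  tilgafi (rule 4 does not apply)
  giving Wihana tilgafi.
Only *telgapi yields all of Tamire selgabi, Hatunish tilkapi, Wihana tilgafi.

*telgapi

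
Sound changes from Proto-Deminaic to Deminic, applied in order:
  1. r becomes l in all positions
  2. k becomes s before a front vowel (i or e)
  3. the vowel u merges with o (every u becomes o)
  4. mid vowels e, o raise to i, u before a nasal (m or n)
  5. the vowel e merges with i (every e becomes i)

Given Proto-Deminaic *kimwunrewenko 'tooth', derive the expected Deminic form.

simwunliwinko

Deminic: start from *kimwunrewenko.
  rule 1 (unconditioned shift): kimwunrewenko → kimwunlewenko
  rule 2 (palatalisation): kimwunlewenko → simwunlewenko
  rule 3 (vowel merger): simwunlewenko → simwonlewenko
  rule 4 (pre-nasal raising): simwonlewenko → simwunlewinko
  rule 5 (vowel merger): simwunlewinko → simwunliwinko
  ⇒ Deminic simwunliwinko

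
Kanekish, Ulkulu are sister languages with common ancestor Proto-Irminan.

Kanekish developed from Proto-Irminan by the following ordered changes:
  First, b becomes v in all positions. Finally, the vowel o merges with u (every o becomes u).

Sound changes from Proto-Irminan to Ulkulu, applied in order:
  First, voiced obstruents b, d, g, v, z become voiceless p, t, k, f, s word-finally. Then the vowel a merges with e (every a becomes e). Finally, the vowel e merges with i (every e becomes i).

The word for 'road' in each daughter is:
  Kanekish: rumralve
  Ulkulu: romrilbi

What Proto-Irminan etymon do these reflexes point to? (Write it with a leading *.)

*romralbe

Position 8: Kanekish has e, Ulkulu has i. Kanekish preserves e here (none of its changes turn any other segment into e), so the proto-segment is *e.
Position 7: Kanekish has v, Ulkulu has b. Ulkulu preserves b here (none of its changes turn any other segment into b), so the proto-segment is *b.
This points to *romralbe. Verify forward in each daughter:
Kanekish: *romralbe
  romralbe → romralve   [unconditioned shift]
  romralve → rumralve   [vowel merger]
  giving Kanekish rumralve.
Ulkulu: start from *romralbe.
  rule 1: no change — romralbe
  rule 2 (vowel merger): romralbe → romrelbe
  rule 3 (vowel merger): romrelbe → romrilbi
  ⇒ Ulkulu romrilbi
Only *romralbe yields all of Kanekish rumralve, Ulkulu romrilbi.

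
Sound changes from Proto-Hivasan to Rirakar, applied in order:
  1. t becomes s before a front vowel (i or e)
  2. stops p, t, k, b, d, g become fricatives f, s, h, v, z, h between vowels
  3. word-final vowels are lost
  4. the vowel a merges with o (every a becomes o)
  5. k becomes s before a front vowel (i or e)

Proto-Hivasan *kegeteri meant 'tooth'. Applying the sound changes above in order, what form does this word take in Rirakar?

seheser

Rirakar: start from *kegeteri.
  rule 1 (palatalisation): kegeteri → kegeseri
  rule 2 (intervocalic lenition): kegeseri → keheseri
  rule 3 (apocope): keheseri → keheser
  rule 4: no change — keheser
  rule 5 (palatalisation): keheser → seheser
  ⇒ Rirakar seheser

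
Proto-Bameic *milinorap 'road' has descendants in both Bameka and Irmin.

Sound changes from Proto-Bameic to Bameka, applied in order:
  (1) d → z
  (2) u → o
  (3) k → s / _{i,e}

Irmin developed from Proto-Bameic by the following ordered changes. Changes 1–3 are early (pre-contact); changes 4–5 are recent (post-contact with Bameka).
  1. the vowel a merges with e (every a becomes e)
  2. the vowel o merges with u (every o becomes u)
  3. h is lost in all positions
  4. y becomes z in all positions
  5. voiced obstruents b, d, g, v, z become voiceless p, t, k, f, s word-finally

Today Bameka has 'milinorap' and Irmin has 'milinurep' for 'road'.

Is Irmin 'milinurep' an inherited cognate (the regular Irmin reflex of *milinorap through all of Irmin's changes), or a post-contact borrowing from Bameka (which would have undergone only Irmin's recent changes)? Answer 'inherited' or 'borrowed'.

inherited

If inherited, *milinorap would pass through all of Irmin's changes:
Irmin: *milinorap > milinorep > milinurep  (by vowel merger, vowel merger)
If borrowed from Bameka 'milinorap' after the early changes, it would undergo only the recent ones:
  rule 4 (unconditioned shift): no change (milinorap)
  rule 5 (final devoicing): no change (milinorap)
  ⇒ as a loan: milinorap
Irmin 'milinurep' matches the inherited outcome exactly, so it is an inherited cognate, not a loan.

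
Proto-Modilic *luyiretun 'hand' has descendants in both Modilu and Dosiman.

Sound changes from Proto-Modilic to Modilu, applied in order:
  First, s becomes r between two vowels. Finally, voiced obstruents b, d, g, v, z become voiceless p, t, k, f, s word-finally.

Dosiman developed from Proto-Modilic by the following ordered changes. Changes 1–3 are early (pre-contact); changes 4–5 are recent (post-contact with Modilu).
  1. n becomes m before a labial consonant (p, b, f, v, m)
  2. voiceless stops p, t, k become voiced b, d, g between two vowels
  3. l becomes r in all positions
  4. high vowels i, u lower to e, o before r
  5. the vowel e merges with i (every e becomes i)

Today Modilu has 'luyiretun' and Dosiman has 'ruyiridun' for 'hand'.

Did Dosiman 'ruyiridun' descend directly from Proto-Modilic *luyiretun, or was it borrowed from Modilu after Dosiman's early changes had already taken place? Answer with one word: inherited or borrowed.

inherited

If inherited, *luyiretun would pass through all of Dosiman's changes:
Dosiman: start from *luyiretun.
  rule 1: no change — luyiretun
  rule 2 (intervocalic voicing): luyiretun → luyiredun
  rule 3 (unconditioned shift): luyiredun → ruyiredun
  rule 4 (pre-rhotic lowering): ruyiredun → ruyeredun
  rule 5 (vowel merger): ruyeredun → ruyiridun
  ⇒ Dosiman ruyiridun
If borrowed from Modilu 'luyiretun' after the early changes, it would undergo only the recent ones:
  rule 4 (pre-rhotic lowering): luyiretun → luyeretun
  rule 5 (vowel merger): luyeretun → luyiritun
  ⇒ as a loan: luyiritun
Dosiman 'ruyiridun' matches the inherited outcome exactly, so it is an inherited cognate, not a loan.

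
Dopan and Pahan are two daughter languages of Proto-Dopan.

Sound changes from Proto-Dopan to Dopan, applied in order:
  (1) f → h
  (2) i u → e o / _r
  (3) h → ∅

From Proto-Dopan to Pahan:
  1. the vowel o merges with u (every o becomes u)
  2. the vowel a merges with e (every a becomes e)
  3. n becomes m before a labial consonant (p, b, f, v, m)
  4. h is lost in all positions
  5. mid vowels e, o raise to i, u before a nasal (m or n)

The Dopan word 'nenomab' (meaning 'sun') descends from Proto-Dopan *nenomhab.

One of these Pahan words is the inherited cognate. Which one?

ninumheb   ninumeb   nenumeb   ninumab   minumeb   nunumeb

Pahan: start from *nenomhab.
  rule 1 (vowel merger): nenomhab → nenumhab
  rule 2 (vowel merger): nenumhab → nenumheb
  rule 3: no change — nenumheb
  rule 4 (h-loss): nenumheb → nenumeb
  rule 5 (pre-nasal raising): nenumeb → ninumeb
  ⇒ Pahan ninumeb
The other candidates each miss or misapply at least one Pahan change.

ninumeb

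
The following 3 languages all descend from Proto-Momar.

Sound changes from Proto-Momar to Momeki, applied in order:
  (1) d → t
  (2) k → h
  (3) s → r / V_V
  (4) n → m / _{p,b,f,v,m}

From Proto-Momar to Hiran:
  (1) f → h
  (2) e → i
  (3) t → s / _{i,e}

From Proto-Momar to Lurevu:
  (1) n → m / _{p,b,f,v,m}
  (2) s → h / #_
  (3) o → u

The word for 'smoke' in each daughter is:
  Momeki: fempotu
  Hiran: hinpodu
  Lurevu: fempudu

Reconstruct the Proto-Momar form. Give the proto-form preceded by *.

*fenpodu

Position 2: Momeki has e, Hiran has i, Lurevu has e. Momeki preserves e here (none of its changes turn any other segment into e), so the proto-segment is *e.
Position 6: Momeki has t, Hiran has d, Lurevu has d. Hiran preserves d here (none of its changes turn any other segment into d), so the proto-segment is *d.
Verify the candidate proto-form against each daughter:
Momeki: *fenpodu
  fenpodu → fenpotu   [unconditioned shift]
  fenpotu (rule 2 does not apply)
  fenpotu (rule 3 does not apply)
  fenpotu → fempotu   [nasal place assimilation]
  giving Momeki fempotu.
Hiran: *fenpodu > henpodu > hinpodu  (by unconditioned shift, vowel merger)
Lurevu: start from *fenpodu.
  rule 1 (nasal place assimilation): fenpodu → fempodu
  rule 2: no change — fempodu
  rule 3 (vowel merger): fempodu → fempudu
  ⇒ Lurevu fempudu
No other proto-form is consistent with every reflex, so the reconstruction is *fenpodu.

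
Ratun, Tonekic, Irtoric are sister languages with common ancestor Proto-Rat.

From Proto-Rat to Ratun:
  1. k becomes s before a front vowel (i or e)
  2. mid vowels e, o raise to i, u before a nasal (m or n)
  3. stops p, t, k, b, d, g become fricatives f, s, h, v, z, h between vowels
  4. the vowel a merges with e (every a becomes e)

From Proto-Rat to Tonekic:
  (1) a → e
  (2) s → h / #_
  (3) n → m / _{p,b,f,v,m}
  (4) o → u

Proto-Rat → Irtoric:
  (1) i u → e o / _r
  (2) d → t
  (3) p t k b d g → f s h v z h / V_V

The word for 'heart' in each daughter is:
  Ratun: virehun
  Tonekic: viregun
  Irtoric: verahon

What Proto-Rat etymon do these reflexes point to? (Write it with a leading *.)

Position 5: Ratun has h, Tonekic has g, Irtoric has h. Tonekic preserves g here (none of its changes turn any other segment into g), so the proto-segment is *g.
Position 6: Ratun has u, Tonekic has u, Irtoric has o. Taking the neighbouring segments as reconstructed: Ratun u could go back to *o or *u; Tonekic u could go back to *o or *u; Irtoric o can only go back to *o — the one source consistent with every daughter is *o.
Position 4: Ratun has e, Tonekic has e, Irtoric has a. Irtoric preserves a here (none of its changes turn any other segment into a), so the proto-segment is *a.
Verify the candidate proto-form against each daughter:
Ratun: *viragon
  viragon (rule 1 does not apply)
  viragon → viragun   [pre-nasal raising]
  viragun → virahun   [intervocalic lenition]
  virahun → virehun   [vowel merger]
  giving Ratun virehun.
Tonekic: *viragon > viregon > viregun  (by vowel merger, vowel merger)
Irtoric: *viragon > veragon > verahon  (by pre-rhotic lowering, intervocalic lenition)
No other proto-form is consistent with every reflex, so the reconstruction is *viragon.

*viragon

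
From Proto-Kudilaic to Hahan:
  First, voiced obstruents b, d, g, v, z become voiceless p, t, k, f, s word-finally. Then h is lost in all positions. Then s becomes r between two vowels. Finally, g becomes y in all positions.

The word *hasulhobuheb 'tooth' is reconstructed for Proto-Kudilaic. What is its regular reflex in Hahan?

arulobuep

Hahan: *hasulhobuheb > hasulhobuhep > asulobuep > arulobuep  (by final devoicing, h-loss, rhotacism)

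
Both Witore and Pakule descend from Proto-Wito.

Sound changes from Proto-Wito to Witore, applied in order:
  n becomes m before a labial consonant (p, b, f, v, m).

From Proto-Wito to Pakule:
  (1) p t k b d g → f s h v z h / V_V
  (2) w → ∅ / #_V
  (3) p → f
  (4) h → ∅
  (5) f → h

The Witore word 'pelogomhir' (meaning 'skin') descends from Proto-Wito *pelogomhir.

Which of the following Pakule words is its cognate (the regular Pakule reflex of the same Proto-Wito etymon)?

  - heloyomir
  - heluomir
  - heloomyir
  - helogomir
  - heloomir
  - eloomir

heloomir

Pakule: *pelogomhir > pelohomhir > felohomhir > feloomir > heloomir  (by intervocalic lenition, unconditioned shift, h-loss, unconditioned shift)
Among the options, 'heloomir' alone shows every Pakule change applied in order.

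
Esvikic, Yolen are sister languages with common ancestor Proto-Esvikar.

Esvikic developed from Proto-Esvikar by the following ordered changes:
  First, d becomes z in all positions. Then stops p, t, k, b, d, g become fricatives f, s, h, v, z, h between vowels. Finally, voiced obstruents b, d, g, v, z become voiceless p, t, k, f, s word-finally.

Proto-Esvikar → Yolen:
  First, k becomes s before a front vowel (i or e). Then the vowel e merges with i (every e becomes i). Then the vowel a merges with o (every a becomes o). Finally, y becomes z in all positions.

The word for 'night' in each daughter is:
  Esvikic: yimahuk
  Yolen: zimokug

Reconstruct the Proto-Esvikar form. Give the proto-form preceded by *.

Position 7: Esvikic has k, Yolen has g. Yolen preserves g here (none of its changes turn any other segment into g), so the proto-segment is *g.
Position 1: Esvikic has y, Yolen has z. Esvikic preserves y here (none of its changes turn any other segment into y), so the proto-segment is *y.
Verify the candidate proto-form against each daughter:
Esvikic: *yimakug
  yimakug (rule 1 does not apply)
  yimakug → yimahug   [intervocalic lenition]
  yimahug → yimahuk   [final devoicing]
  giving Esvikic yimahuk.
Yolen: start from *yimakug.
  rule 1: no change — yimakug
  rule 2: no change — yimakug
  rule 3 (vowel merger): yimakug → yimokug
  rule 4 (unconditioned shift): yimokug → zimokug
  ⇒ Yolen zimokug
*yimakug is the unique common source.

*yimakug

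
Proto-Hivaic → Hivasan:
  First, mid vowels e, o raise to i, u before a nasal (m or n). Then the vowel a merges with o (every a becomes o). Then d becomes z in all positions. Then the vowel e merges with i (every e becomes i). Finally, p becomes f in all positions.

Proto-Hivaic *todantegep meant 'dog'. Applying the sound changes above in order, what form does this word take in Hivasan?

Hivasan: *todantegep > todontegep > tozontegep > tozontigip > tozontigif  (by vowel merger, unconditioned shift, vowel merger, unconditioned shift)

tozontigif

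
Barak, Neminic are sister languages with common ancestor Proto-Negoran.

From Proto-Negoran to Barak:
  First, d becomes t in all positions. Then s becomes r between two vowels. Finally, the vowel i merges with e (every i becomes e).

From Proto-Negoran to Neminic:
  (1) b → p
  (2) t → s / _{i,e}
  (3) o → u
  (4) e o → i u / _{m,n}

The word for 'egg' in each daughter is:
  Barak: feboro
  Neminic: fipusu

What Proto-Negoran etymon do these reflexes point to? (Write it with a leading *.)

Position 3: Barak has b, Neminic has p. Barak preserves b here (none of its changes turn any other segment into b), so the proto-segment is *b.
Position 2: Barak has e, Neminic has i. Taking the neighbouring segments as reconstructed: Barak e could go back to *e or *i; Neminic i can only go back to *i — the one source consistent with every daughter is *i.
Verify the candidate proto-form against each daughter:
Barak: *fiboso > fiboro > feboro  (by rhotacism, vowel merger)
Neminic: *fiboso
  fiboso → fiposo   [unconditioned shift]
  fiposo (rule 2 does not apply)
  fiposo → fipusu   [vowel merger]
  fipusu (rule 4 does not apply)
  giving Neminic fipusu.
No other proto-form is consistent with every reflex, so the reconstruction is *fiboso.

*fiboso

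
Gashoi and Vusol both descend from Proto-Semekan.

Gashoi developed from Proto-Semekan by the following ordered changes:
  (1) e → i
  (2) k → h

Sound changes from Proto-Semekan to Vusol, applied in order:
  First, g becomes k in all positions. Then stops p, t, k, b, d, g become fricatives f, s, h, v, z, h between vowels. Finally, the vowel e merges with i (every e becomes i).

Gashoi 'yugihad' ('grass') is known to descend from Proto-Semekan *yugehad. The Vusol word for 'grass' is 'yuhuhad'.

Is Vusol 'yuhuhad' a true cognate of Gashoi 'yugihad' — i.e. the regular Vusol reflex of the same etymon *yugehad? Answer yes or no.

Derive the expected Vusol reflex of *yugehad:
Vusol: start from *yugehad.
  rule 1 (unconditioned shift): yugehad → yukehad
  rule 2 (intervocalic lenition): yukehad → yuhehad
  rule 3 (vowel merger): yuhehad → yuhihad
  ⇒ Vusol yuhihad
The regular Vusol reflex would be 'yuhihad', but the attested form is 'yuhuhad'. The correspondence is irregular, so they are not cognates (the Vusol form has a different source).

no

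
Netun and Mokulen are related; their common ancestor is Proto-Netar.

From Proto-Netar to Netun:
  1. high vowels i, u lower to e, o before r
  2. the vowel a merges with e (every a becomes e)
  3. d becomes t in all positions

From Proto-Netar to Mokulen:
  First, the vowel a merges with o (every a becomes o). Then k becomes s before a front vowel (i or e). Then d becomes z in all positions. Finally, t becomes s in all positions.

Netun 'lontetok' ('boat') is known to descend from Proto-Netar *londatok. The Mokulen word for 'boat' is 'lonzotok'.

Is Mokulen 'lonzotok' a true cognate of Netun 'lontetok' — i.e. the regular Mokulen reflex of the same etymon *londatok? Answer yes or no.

Derive the expected Mokulen reflex of *londatok:
Mokulen: start from *londatok.
  rule 1 (vowel merger): londatok → londotok
  rule 2: no change — londotok
  rule 3 (unconditioned shift): londotok → lonzotok
  rule 4 (unconditioned shift): lonzotok → lonzosok
  ⇒ Mokulen lonzosok
The regular Mokulen reflex would be 'lonzosok', but the attested form is 'lonzotok'. The correspondence is irregular, so they are not cognates (the Mokulen form has a different source).

no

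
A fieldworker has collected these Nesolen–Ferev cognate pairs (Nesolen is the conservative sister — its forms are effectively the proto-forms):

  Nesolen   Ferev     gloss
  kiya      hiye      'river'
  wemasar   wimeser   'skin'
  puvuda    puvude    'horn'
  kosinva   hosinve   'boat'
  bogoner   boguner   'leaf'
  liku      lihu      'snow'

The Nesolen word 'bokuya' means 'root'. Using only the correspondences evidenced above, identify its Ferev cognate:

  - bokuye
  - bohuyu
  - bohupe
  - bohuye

liku ~ lihu — Nesolen k corresponds to Ferev h between vowels (before a back vowel).
kiya ~ hiye, puvuda ~ puvude — Nesolen a corresponds to Ferev e word-finally.
Applying these to Nesolen 'bokuya':
  bokuya → bohuya   (k→h between vowels (before a back vowel))
  bohuya → bohuye   (a→e word-finally)
So the Ferev cognate is 'bohuye'.

bohuye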